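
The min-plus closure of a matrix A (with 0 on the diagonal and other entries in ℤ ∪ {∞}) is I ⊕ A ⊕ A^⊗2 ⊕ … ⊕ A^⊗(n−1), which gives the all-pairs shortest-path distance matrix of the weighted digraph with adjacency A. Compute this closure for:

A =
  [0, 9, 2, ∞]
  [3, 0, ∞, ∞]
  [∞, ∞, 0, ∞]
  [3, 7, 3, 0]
Closure =
  [0, 9, 2, ∞]
  [3, 0, 5, ∞]
  [∞, ∞, 0, ∞]
  [3, 7, 3, 0]

This is the Floyd-Warshall all-pairs shortest-path computation. For each intermediate vertex k = 0, 1, …, 3, update dist[i][j] ← min(dist[i][j], dist[i][k] + dist[k][j]). The final matrix gives, for each (i, j), the minimum total weight of any directed path from i to j (possibly empty when i = j).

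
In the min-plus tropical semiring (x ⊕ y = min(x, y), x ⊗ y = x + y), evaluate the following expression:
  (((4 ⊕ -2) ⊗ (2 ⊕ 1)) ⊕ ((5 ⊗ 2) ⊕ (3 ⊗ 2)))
(((4 ⊕ -2) ⊗ (2 ⊕ 1)) ⊕ ((5 ⊗ 2) ⊕ (3 ⊗ 2))) = -1

Expand innermost to outermost. Recall ⊕ takes the minimum of its arguments and ⊗ takes their sum. Working out the expression (((4 ⊕ -2) ⊗ (2 ⊕ 1)) ⊕ ((5 ⊗ 2) ⊕ (3 ⊗ 2))) gives -1.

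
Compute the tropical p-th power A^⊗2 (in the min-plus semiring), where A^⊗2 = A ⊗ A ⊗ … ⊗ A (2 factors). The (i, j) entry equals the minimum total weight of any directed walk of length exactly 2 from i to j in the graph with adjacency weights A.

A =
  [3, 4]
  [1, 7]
A^⊗2 =
  [5, 7]
  [4, 5]

Each entry (A^⊗2)_ij equals the minimum over all length-2 walks i = v_0 → v_1 → … → v_2 = j of Σ_t A[v_t][v_{t+1}]. For example, for (i, j) = (0, 1) we minimise over 2 possible intermediate vertex sequences; the minimum is 7, attained along the walk 0 → 0 → 1.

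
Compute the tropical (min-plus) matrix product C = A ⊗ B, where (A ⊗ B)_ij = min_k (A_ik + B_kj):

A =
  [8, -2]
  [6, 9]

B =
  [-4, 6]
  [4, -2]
A ⊗ B =
  [2, -4]
  [2, 7]

Apply the min-plus product entry-by-entry:
  C[0][0] = min over k of (A[0][0] + B[0][0] = 8 + -4 = 4, A[0][1] + B[1][0] = -2 + 4 = 2) = 2 (attained at k = 1)
  C[0][1] = min over k of (A[0][0] + B[0][1] = 8 + 6 = 14, A[0][1] + B[1][1] = -2 + -2 = -4) = -4 (attained at k = 1)
  C[1][0] = min over k of (A[1][0] + B[0][0] = 6 + -4 = 2, A[1][1] + B[1][0] = 9 + 4 = 13) = 2 (attained at k = 0)
  C[1][1] = min over k of (A[1][0] + B[0][1] = 6 + 6 = 12, A[1][1] + B[1][1] = 9 + -2 = 7) = 7 (attained at k = 1)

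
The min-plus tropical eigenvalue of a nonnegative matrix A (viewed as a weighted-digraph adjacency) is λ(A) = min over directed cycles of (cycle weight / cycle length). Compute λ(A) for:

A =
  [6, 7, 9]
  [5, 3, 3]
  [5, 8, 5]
λ(A) = 3

Enumerate directed cycles and compute their means (weight / length). Sample:
  cycle 0 → 0: weight = 6, length = 1, mean = 6/1 ≈ 6.000
  cycle 1 → 1: weight = 3, length = 1, mean = 3/1 ≈ 3.000
  cycle 2 → 2: weight = 5, length = 1, mean = 5/1 ≈ 5.000
  cycle 0 → 1 → 0: weight = 12, length = 2, mean = 12/2 ≈ 6.000
  cycle 0 → 2 → 0: weight = 14, length = 2, mean = 14/2 ≈ 7.000
  cycle 1 → 0 → 1: weight = 12, length = 2, mean = 12/2 ≈ 6.000
Minimum mean = 3.000, attained e.g. along the cycle 1 → 1 with weight 3 and length 1. So λ(A) = 3/1 = 3.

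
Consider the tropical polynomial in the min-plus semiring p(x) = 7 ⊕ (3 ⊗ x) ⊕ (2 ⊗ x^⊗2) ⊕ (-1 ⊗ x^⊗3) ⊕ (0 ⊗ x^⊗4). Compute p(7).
p(7) = 7

A tropical monomial a ⊗ x^⊗i evaluates to a + i · x. Evaluating each term at x = 7:
  Term 0 contributes 7 + 0 · 7 = 7
  Term 1 contributes 3 + 1 · 7 = 10
  Term 2 contributes 2 + 2 · 7 = 16
  Term 3 contributes -1 + 3 · 7 = 20
  Term 4 contributes 0 + 4 · 7 = 28
p(7) = ⊕ of these = min[7, 10, 16, 20, 28] = 7.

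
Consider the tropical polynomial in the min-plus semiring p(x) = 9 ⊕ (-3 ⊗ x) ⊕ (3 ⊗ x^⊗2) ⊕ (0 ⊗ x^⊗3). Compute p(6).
p(6) = 3

A tropical monomial a ⊗ x^⊗i evaluates to a + i · x. Evaluating each term at x = 6:
  Term 0 contributes 9 + 0 · 6 = 9
  Term 1 contributes -3 + 1 · 6 = 3
  Term 2 contributes 3 + 2 · 6 = 15
  Term 3 contributes 0 + 3 · 6 = 18
p(6) = ⊕ of these = min[9, 3, 15, 18] = 3.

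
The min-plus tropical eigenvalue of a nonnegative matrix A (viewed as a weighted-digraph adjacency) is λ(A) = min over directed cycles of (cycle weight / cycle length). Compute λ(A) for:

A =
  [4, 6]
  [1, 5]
λ(A) = 7/2

Enumerate directed cycles and compute their means (weight / length). Sample:
  cycle 0 → 0: weight = 4, length = 1, mean = 4/1 ≈ 4.000
  cycle 1 → 1: weight = 5, length = 1, mean = 5/1 ≈ 5.000
  cycle 0 → 1 → 0: weight = 7, length = 2, mean = 7/2 ≈ 3.500
  cycle 1 → 0 → 1: weight = 7, length = 2, mean = 7/2 ≈ 3.500
Minimum mean = 3.500, attained e.g. along the cycle 0 → 1 → 0 with weight 7 and length 2. So λ(A) = 7/2 = 7/2.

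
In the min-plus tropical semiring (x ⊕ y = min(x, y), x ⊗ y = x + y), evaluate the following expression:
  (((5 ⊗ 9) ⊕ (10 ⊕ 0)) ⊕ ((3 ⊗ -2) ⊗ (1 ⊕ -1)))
(((5 ⊗ 9) ⊕ (10 ⊕ 0)) ⊕ ((3 ⊗ -2) ⊗ (1 ⊕ -1))) = 0

Expand innermost to outermost. Recall ⊕ takes the minimum of its arguments and ⊗ takes their sum. Working out the expression (((5 ⊗ 9) ⊕ (10 ⊕ 0)) ⊕ ((3 ⊗ -2) ⊗ (1 ⊕ -1))) gives 0.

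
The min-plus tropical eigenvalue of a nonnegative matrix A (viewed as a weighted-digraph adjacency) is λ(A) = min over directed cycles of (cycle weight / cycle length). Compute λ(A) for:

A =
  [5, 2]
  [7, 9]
λ(A) = 9/2

Enumerate directed cycles and compute their means (weight / length). Sample:
  cycle 0 → 0: weight = 5, length = 1, mean = 5/1 ≈ 5.000
  cycle 1 → 1: weight = 9, length = 1, mean = 9/1 ≈ 9.000
  cycle 0 → 1 → 0: weight = 9, length = 2, mean = 9/2 ≈ 4.500
  cycle 1 → 0 → 1: weight = 9, length = 2, mean = 9/2 ≈ 4.500
Minimum mean = 4.500, attained e.g. along the cycle 0 → 1 → 0 with weight 9 and length 2. So λ(A) = 9/2 = 9/2.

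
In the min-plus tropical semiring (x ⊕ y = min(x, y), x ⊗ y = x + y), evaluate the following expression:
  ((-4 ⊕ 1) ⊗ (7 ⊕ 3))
((-4 ⊕ 1) ⊗ (7 ⊕ 3)) = -1

Expand innermost to outermost. Recall ⊕ takes the minimum of its arguments and ⊗ takes their sum. Working out the expression ((-4 ⊕ 1) ⊗ (7 ⊕ 3)) gives -1.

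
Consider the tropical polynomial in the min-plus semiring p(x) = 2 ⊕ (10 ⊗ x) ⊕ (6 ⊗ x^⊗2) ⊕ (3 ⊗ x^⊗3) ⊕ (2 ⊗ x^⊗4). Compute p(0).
p(0) = 2

A tropical monomial a ⊗ x^⊗i evaluates to a + i · x. Evaluating each term at x = 0:
  Term 0 contributes 2 + 0 · 0 = 2
  Term 1 contributes 10 + 1 · 0 = 10
  Term 2 contributes 6 + 2 · 0 = 6
  Term 3 contributes 3 + 3 · 0 = 3
  Term 4 contributes 2 + 4 · 0 = 2
p(0) = ⊕ of these = min[2, 10, 6, 3, 2] = 2.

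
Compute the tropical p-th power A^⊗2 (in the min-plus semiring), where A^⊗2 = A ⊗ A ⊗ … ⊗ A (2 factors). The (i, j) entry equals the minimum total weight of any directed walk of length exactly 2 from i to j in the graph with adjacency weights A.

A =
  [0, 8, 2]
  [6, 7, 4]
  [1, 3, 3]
A^⊗2 =
  [0, 5, 2]
  [5, 7, 7]
  [1, 6, 3]

Each entry (A^⊗2)_ij equals the minimum over all length-2 walks i = v_0 → v_1 → … → v_2 = j of Σ_t A[v_t][v_{t+1}]. For example, for (i, j) = (0, 2) we minimise over 3 possible intermediate vertex sequences; the minimum is 2, attained along the walk 0 → 0 → 2.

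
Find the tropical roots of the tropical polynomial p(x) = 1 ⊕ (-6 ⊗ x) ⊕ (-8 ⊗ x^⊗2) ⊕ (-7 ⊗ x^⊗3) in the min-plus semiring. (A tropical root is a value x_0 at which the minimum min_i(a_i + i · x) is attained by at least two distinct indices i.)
Roots: {-1, 2, 7}

Each tropical root is a break point of the lower envelope of the lines y = a_i + i · x (there are 4 lines, with slopes 0, 1, ..., 3). Only the lines that attain the minimum somewhere contribute to roots; other lines are dominated. Here the surviving (envelope) indices are i = 3, i = 2, i = 1, i = 0.
Intersections between consecutive envelope lines give the roots: for adjacent envelope indices i < j the intersection is x = (a_i − a_j) / (j − i). Reading off the sorted break points: {-1, 2, 7}.
Verification: at each break x_0, at least two indices attain the minimum of min_i(a_i + i · x_0).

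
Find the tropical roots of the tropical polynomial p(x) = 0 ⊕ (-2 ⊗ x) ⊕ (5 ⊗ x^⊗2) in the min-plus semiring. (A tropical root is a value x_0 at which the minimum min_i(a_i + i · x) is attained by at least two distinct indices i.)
Roots: {-7, 2}

Each tropical root is a break point of the lower envelope of the lines y = a_i + i · x (there are 3 lines, with slopes 0, 1, ..., 2). Only the lines that attain the minimum somewhere contribute to roots; other lines are dominated. Here the surviving (envelope) indices are i = 2, i = 1, i = 0.
Intersections between consecutive envelope lines give the roots: for adjacent envelope indices i < j the intersection is x = (a_i − a_j) / (j − i). Reading off the sorted break points: {-7, 2}.
Verification: at each break x_0, at least two indices attain the minimum of min_i(a_i + i · x_0).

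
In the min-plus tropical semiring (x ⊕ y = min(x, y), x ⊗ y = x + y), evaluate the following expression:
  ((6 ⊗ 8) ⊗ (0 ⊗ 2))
((6 ⊗ 8) ⊗ (0 ⊗ 2)) = 16

Expand innermost to outermost. Recall ⊕ takes the minimum of its arguments and ⊗ takes their sum. Working out the expression ((6 ⊗ 8) ⊗ (0 ⊗ 2)) gives 16.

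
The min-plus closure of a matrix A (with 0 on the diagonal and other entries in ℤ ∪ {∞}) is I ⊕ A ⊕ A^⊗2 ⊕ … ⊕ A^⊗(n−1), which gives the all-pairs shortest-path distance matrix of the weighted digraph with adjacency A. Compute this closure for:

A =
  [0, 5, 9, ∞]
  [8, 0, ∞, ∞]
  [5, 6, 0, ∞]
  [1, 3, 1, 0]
Closure =
  [0, 5, 9, ∞]
  [8, 0, 17, ∞]
  [5, 6, 0, ∞]
  [1, 3, 1, 0]

This is the Floyd-Warshall all-pairs shortest-path computation. For each intermediate vertex k = 0, 1, …, 3, update dist[i][j] ← min(dist[i][j], dist[i][k] + dist[k][j]). The final matrix gives, for each (i, j), the minimum total weight of any directed path from i to j (possibly empty when i = j).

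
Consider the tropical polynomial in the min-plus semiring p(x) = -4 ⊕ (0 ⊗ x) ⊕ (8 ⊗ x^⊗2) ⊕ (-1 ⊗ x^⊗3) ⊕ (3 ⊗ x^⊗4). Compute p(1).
p(1) = -4

A tropical monomial a ⊗ x^⊗i evaluates to a + i · x. Evaluating each term at x = 1:
  Term 0 contributes -4 + 0 · 1 = -4
  Term 1 contributes 0 + 1 · 1 = 1
  Term 2 contributes 8 + 2 · 1 = 10
  Term 3 contributes -1 + 3 · 1 = 2
  Term 4 contributes 3 + 4 · 1 = 7
p(1) = ⊕ of these = min[-4, 1, 10, 2, 7] = -4.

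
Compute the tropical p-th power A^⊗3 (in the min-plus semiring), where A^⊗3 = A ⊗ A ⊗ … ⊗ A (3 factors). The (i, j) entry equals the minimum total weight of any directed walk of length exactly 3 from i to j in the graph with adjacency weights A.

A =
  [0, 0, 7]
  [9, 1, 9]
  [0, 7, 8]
A^⊗3 =
  [0, 0, 7]
  [9, 3, 11]
  [0, 0, 7]

Each entry (A^⊗3)_ij equals the minimum over all length-3 walks i = v_0 → v_1 → … → v_3 = j of Σ_t A[v_t][v_{t+1}]. For example, for (i, j) = (0, 2) we minimise over 9 possible intermediate vertex sequences; the minimum is 7, attained along the walk 0 → 0 → 0 → 2.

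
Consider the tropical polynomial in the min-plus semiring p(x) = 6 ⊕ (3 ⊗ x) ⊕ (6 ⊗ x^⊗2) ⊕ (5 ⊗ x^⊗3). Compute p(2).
p(2) = 5

A tropical monomial a ⊗ x^⊗i evaluates to a + i · x. Evaluating each term at x = 2:
  Term 0 contributes 6 + 0 · 2 = 6
  Term 1 contributes 3 + 1 · 2 = 5
  Term 2 contributes 6 + 2 · 2 = 10
  Term 3 contributes 5 + 3 · 2 = 11
p(2) = ⊕ of these = min[6, 5, 10, 11] = 5.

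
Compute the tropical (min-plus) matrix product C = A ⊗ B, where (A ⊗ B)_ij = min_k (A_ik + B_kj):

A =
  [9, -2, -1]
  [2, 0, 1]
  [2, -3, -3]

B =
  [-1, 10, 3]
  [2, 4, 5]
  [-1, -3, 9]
A ⊗ B =
  [-2, -4, 3]
  [0, -2, 5]
  [-4, -6, 2]

Apply the min-plus product entry-by-entry:
  C[0][0] = min over k of (A[0][0] + B[0][0] = 9 + -1 = 8, A[0][1] + B[1][0] = -2 + 2 = 0, A[0][2] + B[2][0] = -1 + -1 = -2) = -2 (attained at k = 2)
  C[0][1] = min over k of (A[0][0] + B[0][1] = 9 + 10 = 19, A[0][1] + B[1][1] = -2 + 4 = 2, A[0][2] + B[2][1] = -1 + -3 = -4) = -4 (attained at k = 2)
  C[0][2] = min over k of (A[0][0] + B[0][2] = 9 + 3 = 12, A[0][1] + B[1][2] = -2 + 5 = 3, A[0][2] + B[2][2] = -1 + 9 = 8) = 3 (attained at k = 1)
  C[1][0] = min over k of (A[1][0] + B[0][0] = 2 + -1 = 1, A[1][1] + B[1][0] = 0 + 2 = 2, A[1][2] + B[2][0] = 1 + -1 = 0) = 0 (attained at k = 2)
  C[1][1] = min over k of (A[1][0] + B[0][1] = 2 + 10 = 12, A[1][1] + B[1][1] = 0 + 4 = 4, A[1][2] + B[2][1] = 1 + -3 = -2) = -2 (attained at k = 2)
  C[1][2] = min over k of (A[1][0] + B[0][2] = 2 + 3 = 5, A[1][1] + B[1][2] = 0 + 5 = 5, A[1][2] + B[2][2] = 1 + 9 = 10) = 5 (attained at k = 0)
  C[2][0] = min over k of (A[2][0] + B[0][0] = 2 + -1 = 1, A[2][1] + B[1][0] = -3 + 2 = -1, A[2][2] + B[2][0] = -3 + -1 = -4) = -4 (attained at k = 2)
  C[2][1] = min over k of (A[2][0] + B[0][1] = 2 + 10 = 12, A[2][1] + B[1][1] = -3 + 4 = 1, A[2][2] + B[2][1] = -3 + -3 = -6) = -6 (attained at k = 2)
  C[2][2] = min over k of (A[2][0] + B[0][2] = 2 + 3 = 5, A[2][1] + B[1][2] = -3 + 5 = 2, A[2][2] + B[2][2] = -3 + 9 = 6) = 2 (attained at k = 1)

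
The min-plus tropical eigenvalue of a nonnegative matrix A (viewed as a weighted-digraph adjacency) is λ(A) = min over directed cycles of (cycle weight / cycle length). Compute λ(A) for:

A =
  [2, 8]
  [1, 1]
λ(A) = 1

Enumerate directed cycles and compute their means (weight / length). Sample:
  cycle 0 → 0: weight = 2, length = 1, mean = 2/1 ≈ 2.000
  cycle 1 → 1: weight = 1, length = 1, mean = 1/1 ≈ 1.000
  cycle 0 → 1 → 0: weight = 9, length = 2, mean = 9/2 ≈ 4.500
  cycle 1 → 0 → 1: weight = 9, length = 2, mean = 9/2 ≈ 4.500
Minimum mean = 1.000, attained e.g. along the cycle 1 → 1 with weight 1 and length 1. So λ(A) = 1/1 = 1.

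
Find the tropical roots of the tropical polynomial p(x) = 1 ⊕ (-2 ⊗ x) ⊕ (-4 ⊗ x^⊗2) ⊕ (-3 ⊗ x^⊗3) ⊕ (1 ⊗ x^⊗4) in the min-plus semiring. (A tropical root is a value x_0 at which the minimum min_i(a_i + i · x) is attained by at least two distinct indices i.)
Roots: {-4, -1, 2, 3}

Each tropical root is a break point of the lower envelope of the lines y = a_i + i · x (there are 5 lines, with slopes 0, 1, ..., 4). Only the lines that attain the minimum somewhere contribute to roots; other lines are dominated. Here the surviving (envelope) indices are i = 4, i = 3, i = 2, i = 1, i = 0.
Intersections between consecutive envelope lines give the roots: for adjacent envelope indices i < j the intersection is x = (a_i − a_j) / (j − i). Reading off the sorted break points: {-4, -1, 2, 3}.
Verification: at each break x_0, at least two indices attain the minimum of min_i(a_i + i · x_0).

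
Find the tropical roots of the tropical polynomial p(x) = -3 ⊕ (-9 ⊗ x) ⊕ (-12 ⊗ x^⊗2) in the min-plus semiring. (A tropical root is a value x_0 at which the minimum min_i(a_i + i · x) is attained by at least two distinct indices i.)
Roots: {3, 6}

Each tropical root is a break point of the lower envelope of the lines y = a_i + i · x (there are 3 lines, with slopes 0, 1, ..., 2). Only the lines that attain the minimum somewhere contribute to roots; other lines are dominated. Here the surviving (envelope) indices are i = 2, i = 1, i = 0.
Intersections between consecutive envelope lines give the roots: for adjacent envelope indices i < j the intersection is x = (a_i − a_j) / (j − i). Reading off the sorted break points: {3, 6}.
Verification: at each break x_0, at least two indices attain the minimum of min_i(a_i + i · x_0).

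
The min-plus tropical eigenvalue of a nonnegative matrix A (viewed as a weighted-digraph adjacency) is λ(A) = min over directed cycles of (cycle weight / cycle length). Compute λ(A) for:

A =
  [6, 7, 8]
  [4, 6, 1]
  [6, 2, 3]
λ(A) = 3/2

Enumerate directed cycles and compute their means (weight / length). Sample:
  cycle 0 → 0: weight = 6, length = 1, mean = 6/1 ≈ 6.000
  cycle 1 → 1: weight = 6, length = 1, mean = 6/1 ≈ 6.000
  cycle 2 → 2: weight = 3, length = 1, mean = 3/1 ≈ 3.000
  cycle 0 → 1 → 0: weight = 11, length = 2, mean = 11/2 ≈ 5.500
  cycle 0 → 2 → 0: weight = 14, length = 2, mean = 14/2 ≈ 7.000
  cycle 1 → 0 → 1: weight = 11, length = 2, mean = 11/2 ≈ 5.500
Minimum mean = 1.500, attained e.g. along the cycle 1 → 2 → 1 with weight 3 and length 2. So λ(A) = 3/2 = 3/2.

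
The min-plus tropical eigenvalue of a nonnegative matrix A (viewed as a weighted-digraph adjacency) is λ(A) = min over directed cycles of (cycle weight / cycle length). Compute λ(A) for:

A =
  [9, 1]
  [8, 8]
λ(A) = 9/2

Enumerate directed cycles and compute their means (weight / length). Sample:
  cycle 0 → 0: weight = 9, length = 1, mean = 9/1 ≈ 9.000
  cycle 1 → 1: weight = 8, length = 1, mean = 8/1 ≈ 8.000
  cycle 0 → 1 → 0: weight = 9, length = 2, mean = 9/2 ≈ 4.500
  cycle 1 → 0 → 1: weight = 9, length = 2, mean = 9/2 ≈ 4.500
Minimum mean = 4.500, attained e.g. along the cycle 0 → 1 → 0 with weight 9 and length 2. So λ(A) = 9/2 = 9/2.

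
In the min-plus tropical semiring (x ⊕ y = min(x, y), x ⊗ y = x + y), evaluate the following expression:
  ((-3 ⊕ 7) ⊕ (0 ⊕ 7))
((-3 ⊕ 7) ⊕ (0 ⊕ 7)) = -3

Expand innermost to outermost. Recall ⊕ takes the minimum of its arguments and ⊗ takes their sum. Working out the expression ((-3 ⊕ 7) ⊕ (0 ⊕ 7)) gives -3.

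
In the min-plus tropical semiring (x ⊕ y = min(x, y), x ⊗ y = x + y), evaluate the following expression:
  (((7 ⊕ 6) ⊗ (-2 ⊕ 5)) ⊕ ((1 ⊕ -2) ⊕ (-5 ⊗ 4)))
(((7 ⊕ 6) ⊗ (-2 ⊕ 5)) ⊕ ((1 ⊕ -2) ⊕ (-5 ⊗ 4))) = -2

Expand innermost to outermost. Recall ⊕ takes the minimum of its arguments and ⊗ takes their sum. Working out the expression (((7 ⊕ 6) ⊗ (-2 ⊕ 5)) ⊕ ((1 ⊕ -2) ⊕ (-5 ⊗ 4))) gives -2.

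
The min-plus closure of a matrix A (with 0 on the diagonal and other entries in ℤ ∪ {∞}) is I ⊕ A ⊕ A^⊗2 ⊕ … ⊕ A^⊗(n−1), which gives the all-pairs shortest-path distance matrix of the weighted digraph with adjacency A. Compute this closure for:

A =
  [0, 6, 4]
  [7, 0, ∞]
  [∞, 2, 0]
Closure =
  [0, 6, 4]
  [7, 0, 11]
  [9, 2, 0]

This is the Floyd-Warshall all-pairs shortest-path computation. For each intermediate vertex k = 0, 1, …, 2, update dist[i][j] ← min(dist[i][j], dist[i][k] + dist[k][j]). The final matrix gives, for each (i, j), the minimum total weight of any directed path from i to j (possibly empty when i = j).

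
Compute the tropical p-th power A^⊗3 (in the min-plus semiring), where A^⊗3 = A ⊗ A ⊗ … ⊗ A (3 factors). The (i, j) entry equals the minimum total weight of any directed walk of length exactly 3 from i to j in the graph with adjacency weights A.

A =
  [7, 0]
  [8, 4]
A^⊗3 =
  [12, 8]
  [16, 12]

Each entry (A^⊗3)_ij equals the minimum over all length-3 walks i = v_0 → v_1 → … → v_3 = j of Σ_t A[v_t][v_{t+1}]. For example, for (i, j) = (0, 1) we minimise over 4 possible intermediate vertex sequences; the minimum is 8, attained along the walk 0 → 1 → 0 → 1.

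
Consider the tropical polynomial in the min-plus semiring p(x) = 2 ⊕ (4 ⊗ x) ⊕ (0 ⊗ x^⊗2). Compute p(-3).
p(-3) = -6

A tropical monomial a ⊗ x^⊗i evaluates to a + i · x. Evaluating each term at x = -3:
  Term 0 contributes 2 + 0 · -3 = 2
  Term 1 contributes 4 + 1 · -3 = 1
  Term 2 contributes 0 + 2 · -3 = -6
p(-3) = ⊕ of these = min[2, 1, -6] = -6.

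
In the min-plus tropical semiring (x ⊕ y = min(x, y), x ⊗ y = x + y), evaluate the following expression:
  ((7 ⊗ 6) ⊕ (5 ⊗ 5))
((7 ⊗ 6) ⊕ (5 ⊗ 5)) = 10

Expand innermost to outermost. Recall ⊕ takes the minimum of its arguments and ⊗ takes their sum. Working out the expression ((7 ⊗ 6) ⊕ (5 ⊗ 5)) gives 10.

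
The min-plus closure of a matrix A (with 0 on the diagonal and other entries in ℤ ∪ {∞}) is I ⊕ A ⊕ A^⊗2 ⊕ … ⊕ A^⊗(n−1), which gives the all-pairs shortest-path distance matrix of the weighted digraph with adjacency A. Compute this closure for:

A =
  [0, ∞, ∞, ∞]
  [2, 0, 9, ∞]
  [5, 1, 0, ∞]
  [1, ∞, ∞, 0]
Closure =
  [0, ∞, ∞, ∞]
  [2, 0, 9, ∞]
  [3, 1, 0, ∞]
  [1, ∞, ∞, 0]

This is the Floyd-Warshall all-pairs shortest-path computation. For each intermediate vertex k = 0, 1, …, 3, update dist[i][j] ← min(dist[i][j], dist[i][k] + dist[k][j]). The final matrix gives, for each (i, j), the minimum total weight of any directed path from i to j (possibly empty when i = j).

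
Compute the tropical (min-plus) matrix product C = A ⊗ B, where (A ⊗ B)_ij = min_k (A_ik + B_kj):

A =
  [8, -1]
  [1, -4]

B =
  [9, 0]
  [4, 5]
A ⊗ B =
  [3, 4]
  [0, 1]

Apply the min-plus product entry-by-entry:
  C[0][0] = min over k of (A[0][0] + B[0][0] = 8 + 9 = 17, A[0][1] + B[1][0] = -1 + 4 = 3) = 3 (attained at k = 1)
  C[0][1] = min over k of (A[0][0] + B[0][1] = 8 + 0 = 8, A[0][1] + B[1][1] = -1 + 5 = 4) = 4 (attained at k = 1)
  C[1][0] = min over k of (A[1][0] + B[0][0] = 1 + 9 = 10, A[1][1] + B[1][0] = -4 + 4 = 0) = 0 (attained at k = 1)
  C[1][1] = min over k of (A[1][0] + B[0][1] = 1 + 0 = 1, A[1][1] + B[1][1] = -4 + 5 = 1) = 1 (attained at k = 0)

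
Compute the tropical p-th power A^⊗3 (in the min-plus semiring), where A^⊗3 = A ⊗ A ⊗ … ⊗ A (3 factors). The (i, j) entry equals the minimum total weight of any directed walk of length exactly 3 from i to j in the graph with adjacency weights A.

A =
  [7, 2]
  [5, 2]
A^⊗3 =
  [9, 6]
  [9, 6]

Each entry (A^⊗3)_ij equals the minimum over all length-3 walks i = v_0 → v_1 → … → v_3 = j of Σ_t A[v_t][v_{t+1}]. For example, for (i, j) = (0, 1) we minimise over 4 possible intermediate vertex sequences; the minimum is 6, attained along the walk 0 → 1 → 1 → 1.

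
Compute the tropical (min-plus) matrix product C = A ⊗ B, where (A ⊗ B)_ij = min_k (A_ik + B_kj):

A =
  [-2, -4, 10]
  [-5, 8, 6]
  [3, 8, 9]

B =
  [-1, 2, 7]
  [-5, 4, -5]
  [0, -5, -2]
A ⊗ B =
  [-9, 0, -9]
  [-6, -3, 2]
  [2, 4, 3]

Apply the min-plus product entry-by-entry:
  C[0][0] = min over k of (A[0][0] + B[0][0] = -2 + -1 = -3, A[0][1] + B[1][0] = -4 + -5 = -9, A[0][2] + B[2][0] = 10 + 0 = 10) = -9 (attained at k = 1)
  C[0][1] = min over k of (A[0][0] + B[0][1] = -2 + 2 = 0, A[0][1] + B[1][1] = -4 + 4 = 0, A[0][2] + B[2][1] = 10 + -5 = 5) = 0 (attained at k = 0)
  C[0][2] = min over k of (A[0][0] + B[0][2] = -2 + 7 = 5, A[0][1] + B[1][2] = -4 + -5 = -9, A[0][2] + B[2][2] = 10 + -2 = 8) = -9 (attained at k = 1)
  C[1][0] = min over k of (A[1][0] + B[0][0] = -5 + -1 = -6, A[1][1] + B[1][0] = 8 + -5 = 3, A[1][2] + B[2][0] = 6 + 0 = 6) = -6 (attained at k = 0)
  C[1][1] = min over k of (A[1][0] + B[0][1] = -5 + 2 = -3, A[1][1] + B[1][1] = 8 + 4 = 12, A[1][2] + B[2][1] = 6 + -5 = 1) = -3 (attained at k = 0)
  C[1][2] = min over k of (A[1][0] + B[0][2] = -5 + 7 = 2, A[1][1] + B[1][2] = 8 + -5 = 3, A[1][2] + B[2][2] = 6 + -2 = 4) = 2 (attained at k = 0)
  C[2][0] = min over k of (A[2][0] + B[0][0] = 3 + -1 = 2, A[2][1] + B[1][0] = 8 + -5 = 3, A[2][2] + B[2][0] = 9 + 0 = 9) = 2 (attained at k = 0)
  C[2][1] = min over k of (A[2][0] + B[0][1] = 3 + 2 = 5, A[2][1] + B[1][1] = 8 + 4 = 12, A[2][2] + B[2][1] = 9 + -5 = 4) = 4 (attained at k = 2)
  C[2][2] = min over k of (A[2][0] + B[0][2] = 3 + 7 = 10, A[2][1] + B[1][2] = 8 + -5 = 3, A[2][2] + B[2][2] = 9 + -2 = 7) = 3 (attained at k = 1)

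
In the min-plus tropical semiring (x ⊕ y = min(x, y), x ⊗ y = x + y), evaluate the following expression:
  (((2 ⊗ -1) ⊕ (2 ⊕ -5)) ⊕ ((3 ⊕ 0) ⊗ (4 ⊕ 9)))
(((2 ⊗ -1) ⊕ (2 ⊕ -5)) ⊕ ((3 ⊕ 0) ⊗ (4 ⊕ 9))) = -5

Expand innermost to outermost. Recall ⊕ takes the minimum of its arguments and ⊗ takes their sum. Working out the expression (((2 ⊗ -1) ⊕ (2 ⊕ -5)) ⊕ ((3 ⊕ 0) ⊗ (4 ⊕ 9))) gives -5.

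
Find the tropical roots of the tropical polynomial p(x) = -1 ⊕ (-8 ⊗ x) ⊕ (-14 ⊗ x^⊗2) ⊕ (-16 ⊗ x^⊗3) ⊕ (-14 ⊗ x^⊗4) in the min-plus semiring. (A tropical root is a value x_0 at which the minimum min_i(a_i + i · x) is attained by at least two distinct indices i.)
Roots: {-2, 2, 6, 7}

Each tropical root is a break point of the lower envelope of the lines y = a_i + i · x (there are 5 lines, with slopes 0, 1, ..., 4). Only the lines that attain the minimum somewhere contribute to roots; other lines are dominated. Here the surviving (envelope) indices are i = 4, i = 3, i = 2, i = 1, i = 0.
Intersections between consecutive envelope lines give the roots: for adjacent envelope indices i < j the intersection is x = (a_i − a_j) / (j − i). Reading off the sorted break points: {-2, 2, 6, 7}.
Verification: at each break x_0, at least two indices attain the minimum of min_i(a_i + i · x_0).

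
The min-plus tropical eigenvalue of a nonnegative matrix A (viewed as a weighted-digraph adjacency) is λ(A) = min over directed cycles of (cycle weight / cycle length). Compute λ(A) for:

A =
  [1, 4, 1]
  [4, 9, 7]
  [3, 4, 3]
λ(A) = 1

Enumerate directed cycles and compute their means (weight / length). Sample:
  cycle 0 → 0: weight = 1, length = 1, mean = 1/1 ≈ 1.000
  cycle 1 → 1: weight = 9, length = 1, mean = 9/1 ≈ 9.000
  cycle 2 → 2: weight = 3, length = 1, mean = 3/1 ≈ 3.000
  cycle 0 → 1 → 0: weight = 8, length = 2, mean = 8/2 ≈ 4.000
  cycle 0 → 2 → 0: weight = 4, length = 2, mean = 4/2 ≈ 2.000
  cycle 1 → 0 → 1: weight = 8, length = 2, mean = 8/2 ≈ 4.000
Minimum mean = 1.000, attained e.g. along the cycle 0 → 0 with weight 1 and length 1. So λ(A) = 1/1 = 1.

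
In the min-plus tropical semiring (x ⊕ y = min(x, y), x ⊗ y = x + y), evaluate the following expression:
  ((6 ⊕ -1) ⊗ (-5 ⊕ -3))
((6 ⊕ -1) ⊗ (-5 ⊕ -3)) = -6

Expand innermost to outermost. Recall ⊕ takes the minimum of its arguments and ⊗ takes their sum. Working out the expression ((6 ⊕ -1) ⊗ (-5 ⊕ -3)) gives -6.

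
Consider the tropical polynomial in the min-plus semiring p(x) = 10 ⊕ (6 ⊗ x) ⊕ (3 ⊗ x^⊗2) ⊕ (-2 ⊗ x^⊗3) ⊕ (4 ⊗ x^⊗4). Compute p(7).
p(7) = 10

A tropical monomial a ⊗ x^⊗i evaluates to a + i · x. Evaluating each term at x = 7:
  Term 0 contributes 10 + 0 · 7 = 10
  Term 1 contributes 6 + 1 · 7 = 13
  Term 2 contributes 3 + 2 · 7 = 17
  Term 3 contributes -2 + 3 · 7 = 19
  Term 4 contributes 4 + 4 · 7 = 32
p(7) = ⊕ of these = min[10, 13, 17, 19, 32] = 10.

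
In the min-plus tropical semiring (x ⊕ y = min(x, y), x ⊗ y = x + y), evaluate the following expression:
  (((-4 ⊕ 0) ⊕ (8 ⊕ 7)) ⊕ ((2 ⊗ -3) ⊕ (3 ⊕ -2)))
(((-4 ⊕ 0) ⊕ (8 ⊕ 7)) ⊕ ((2 ⊗ -3) ⊕ (3 ⊕ -2))) = -4

Expand innermost to outermost. Recall ⊕ takes the minimum of its arguments and ⊗ takes their sum. Working out the expression (((-4 ⊕ 0) ⊕ (8 ⊕ 7)) ⊕ ((2 ⊗ -3) ⊕ (3 ⊕ -2))) gives -4.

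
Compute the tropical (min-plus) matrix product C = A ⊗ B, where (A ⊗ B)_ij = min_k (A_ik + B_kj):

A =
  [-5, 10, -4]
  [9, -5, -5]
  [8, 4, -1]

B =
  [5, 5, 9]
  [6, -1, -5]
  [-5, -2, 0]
A ⊗ B =
  [-9, -6, -4]
  [-10, -7, -10]
  [-6, -3, -1]

Apply the min-plus product entry-by-entry:
  C[0][0] = min over k of (A[0][0] + B[0][0] = -5 + 5 = 0, A[0][1] + B[1][0] = 10 + 6 = 16, A[0][2] + B[2][0] = -4 + -5 = -9) = -9 (attained at k = 2)
  C[0][1] = min over k of (A[0][0] + B[0][1] = -5 + 5 = 0, A[0][1] + B[1][1] = 10 + -1 = 9, A[0][2] + B[2][1] = -4 + -2 = -6) = -6 (attained at k = 2)
  C[0][2] = min over k of (A[0][0] + B[0][2] = -5 + 9 = 4, A[0][1] + B[1][2] = 10 + -5 = 5, A[0][2] + B[2][2] = -4 + 0 = -4) = -4 (attained at k = 2)
  C[1][0] = min over k of (A[1][0] + B[0][0] = 9 + 5 = 14, A[1][1] + B[1][0] = -5 + 6 = 1, A[1][2] + B[2][0] = -5 + -5 = -10) = -10 (attained at k = 2)
  C[1][1] = min over k of (A[1][0] + B[0][1] = 9 + 5 = 14, A[1][1] + B[1][1] = -5 + -1 = -6, A[1][2] + B[2][1] = -5 + -2 = -7) = -7 (attained at k = 2)
  C[1][2] = min over k of (A[1][0] + B[0][2] = 9 + 9 = 18, A[1][1] + B[1][2] = -5 + -5 = -10, A[1][2] + B[2][2] = -5 + 0 = -5) = -10 (attained at k = 1)
  C[2][0] = min over k of (A[2][0] + B[0][0] = 8 + 5 = 13, A[2][1] + B[1][0] = 4 + 6 = 10, A[2][2] + B[2][0] = -1 + -5 = -6) = -6 (attained at k = 2)
  C[2][1] = min over k of (A[2][0] + B[0][1] = 8 + 5 = 13, A[2][1] + B[1][1] = 4 + -1 = 3, A[2][2] + B[2][1] = -1 + -2 = -3) = -3 (attained at k = 2)
  C[2][2] = min over k of (A[2][0] + B[0][2] = 8 + 9 = 17, A[2][1] + B[1][2] = 4 + -5 = -1, A[2][2] + B[2][2] = -1 + 0 = -1) = -1 (attained at k = 1)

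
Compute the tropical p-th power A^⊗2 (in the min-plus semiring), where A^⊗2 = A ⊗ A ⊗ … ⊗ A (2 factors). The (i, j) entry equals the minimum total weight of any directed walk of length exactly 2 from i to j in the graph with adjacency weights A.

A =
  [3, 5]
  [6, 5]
A^⊗2 =
  [6, 8]
  [9, 10]

Each entry (A^⊗2)_ij equals the minimum over all length-2 walks i = v_0 → v_1 → … → v_2 = j of Σ_t A[v_t][v_{t+1}]. For example, for (i, j) = (0, 1) we minimise over 2 possible intermediate vertex sequences; the minimum is 8, attained along the walk 0 → 0 → 1.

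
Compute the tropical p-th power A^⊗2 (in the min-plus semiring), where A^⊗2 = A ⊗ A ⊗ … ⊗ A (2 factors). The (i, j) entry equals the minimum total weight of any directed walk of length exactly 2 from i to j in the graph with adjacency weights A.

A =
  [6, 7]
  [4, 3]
A^⊗2 =
  [11, 10]
  [7, 6]

Each entry (A^⊗2)_ij equals the minimum over all length-2 walks i = v_0 → v_1 → … → v_2 = j of Σ_t A[v_t][v_{t+1}]. For example, for (i, j) = (0, 1) we minimise over 2 possible intermediate vertex sequences; the minimum is 10, attained along the walk 0 → 1 → 1.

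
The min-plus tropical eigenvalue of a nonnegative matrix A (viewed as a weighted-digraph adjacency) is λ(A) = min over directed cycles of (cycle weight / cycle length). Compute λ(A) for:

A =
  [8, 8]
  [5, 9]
λ(A) = 13/2

Enumerate directed cycles and compute their means (weight / length). Sample:
  cycle 0 → 0: weight = 8, length = 1, mean = 8/1 ≈ 8.000
  cycle 1 → 1: weight = 9, length = 1, mean = 9/1 ≈ 9.000
  cycle 0 → 1 → 0: weight = 13, length = 2, mean = 13/2 ≈ 6.500
  cycle 1 → 0 → 1: weight = 13, length = 2, mean = 13/2 ≈ 6.500
Minimum mean = 6.500, attained e.g. along the cycle 0 → 1 → 0 with weight 13 and length 2. So λ(A) = 13/2 = 13/2.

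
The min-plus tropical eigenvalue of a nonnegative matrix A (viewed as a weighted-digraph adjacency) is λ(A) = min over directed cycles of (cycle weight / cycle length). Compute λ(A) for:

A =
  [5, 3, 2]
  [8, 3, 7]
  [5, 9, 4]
λ(A) = 3

Enumerate directed cycles and compute their means (weight / length). Sample:
  cycle 0 → 0: weight = 5, length = 1, mean = 5/1 ≈ 5.000
  cycle 1 → 1: weight = 3, length = 1, mean = 3/1 ≈ 3.000
  cycle 2 → 2: weight = 4, length = 1, mean = 4/1 ≈ 4.000
  cycle 0 → 1 → 0: weight = 11, length = 2, mean = 11/2 ≈ 5.500
  cycle 0 → 2 → 0: weight = 7, length = 2, mean = 7/2 ≈ 3.500
  cycle 1 → 0 → 1: weight = 11, length = 2, mean = 11/2 ≈ 5.500
Minimum mean = 3.000, attained e.g. along the cycle 1 → 1 with weight 3 and length 1. So λ(A) = 3/1 = 3.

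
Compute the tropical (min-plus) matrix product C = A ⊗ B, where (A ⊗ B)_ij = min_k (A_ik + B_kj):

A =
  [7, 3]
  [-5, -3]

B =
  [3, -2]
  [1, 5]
A ⊗ B =
  [4, 5]
  [-2, -7]

Apply the min-plus product entry-by-entry:
  C[0][0] = min over k of (A[0][0] + B[0][0] = 7 + 3 = 10, A[0][1] + B[1][0] = 3 + 1 = 4) = 4 (attained at k = 1)
  C[0][1] = min over k of (A[0][0] + B[0][1] = 7 + -2 = 5, A[0][1] + B[1][1] = 3 + 5 = 8) = 5 (attained at k = 0)
  C[1][0] = min over k of (A[1][0] + B[0][0] = -5 + 3 = -2, A[1][1] + B[1][0] = -3 + 1 = -2) = -2 (attained at k = 0)
  C[1][1] = min over k of (A[1][0] + B[0][1] = -5 + -2 = -7, A[1][1] + B[1][1] = -3 + 5 = 2) = -7 (attained at k = 0)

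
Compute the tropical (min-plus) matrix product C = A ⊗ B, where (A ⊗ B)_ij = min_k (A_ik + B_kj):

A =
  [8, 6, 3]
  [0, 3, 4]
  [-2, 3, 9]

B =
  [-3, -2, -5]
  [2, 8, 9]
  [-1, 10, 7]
A ⊗ B =
  [2, 6, 3]
  [-3, -2, -5]
  [-5, -4, -7]

Apply the min-plus product entry-by-entry:
  C[0][0] = min over k of (A[0][0] + B[0][0] = 8 + -3 = 5, A[0][1] + B[1][0] = 6 + 2 = 8, A[0][2] + B[2][0] = 3 + -1 = 2) = 2 (attained at k = 2)
  C[0][1] = min over k of (A[0][0] + B[0][1] = 8 + -2 = 6, A[0][1] + B[1][1] = 6 + 8 = 14, A[0][2] + B[2][1] = 3 + 10 = 13) = 6 (attained at k = 0)
  C[0][2] = min over k of (A[0][0] + B[0][2] = 8 + -5 = 3, A[0][1] + B[1][2] = 6 + 9 = 15, A[0][2] + B[2][2] = 3 + 7 = 10) = 3 (attained at k = 0)
  C[1][0] = min over k of (A[1][0] + B[0][0] = 0 + -3 = -3, A[1][1] + B[1][0] = 3 + 2 = 5, A[1][2] + B[2][0] = 4 + -1 = 3) = -3 (attained at k = 0)
  C[1][1] = min over k of (A[1][0] + B[0][1] = 0 + -2 = -2, A[1][1] + B[1][1] = 3 + 8 = 11, A[1][2] + B[2][1] = 4 + 10 = 14) = -2 (attained at k = 0)
  C[1][2] = min over k of (A[1][0] + B[0][2] = 0 + -5 = -5, A[1][1] + B[1][2] = 3 + 9 = 12, A[1][2] + B[2][2] = 4 + 7 = 11) = -5 (attained at k = 0)
  C[2][0] = min over k of (A[2][0] + B[0][0] = -2 + -3 = -5, A[2][1] + B[1][0] = 3 + 2 = 5, A[2][2] + B[2][0] = 9 + -1 = 8) = -5 (attained at k = 0)
  C[2][1] = min over k of (A[2][0] + B[0][1] = -2 + -2 = -4, A[2][1] + B[1][1] = 3 + 8 = 11, A[2][2] + B[2][1] = 9 + 10 = 19) = -4 (attained at k = 0)
  C[2][2] = min over k of (A[2][0] + B[0][2] = -2 + -5 = -7, A[2][1] + B[1][2] = 3 + 9 = 12, A[2][2] + B[2][2] = 9 + 7 = 16) = -7 (attained at k = 0)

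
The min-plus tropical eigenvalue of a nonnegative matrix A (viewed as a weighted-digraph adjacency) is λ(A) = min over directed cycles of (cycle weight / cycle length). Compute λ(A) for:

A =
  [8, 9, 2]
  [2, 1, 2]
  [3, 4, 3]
λ(A) = 1

Enumerate directed cycles and compute their means (weight / length). Sample:
  cycle 0 → 0: weight = 8, length = 1, mean = 8/1 ≈ 8.000
  cycle 1 → 1: weight = 1, length = 1, mean = 1/1 ≈ 1.000
  cycle 2 → 2: weight = 3, length = 1, mean = 3/1 ≈ 3.000
  cycle 0 → 1 → 0: weight = 11, length = 2, mean = 11/2 ≈ 5.500
  cycle 0 → 2 → 0: weight = 5, length = 2, mean = 5/2 ≈ 2.500
  cycle 1 → 0 → 1: weight = 11, length = 2, mean = 11/2 ≈ 5.500
Minimum mean = 1.000, attained e.g. along the cycle 1 → 1 with weight 1 and length 1. So λ(A) = 1/1 = 1.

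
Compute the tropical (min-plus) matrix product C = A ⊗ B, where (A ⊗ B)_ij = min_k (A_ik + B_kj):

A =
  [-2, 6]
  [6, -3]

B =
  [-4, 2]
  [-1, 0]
A ⊗ B =
  [-6, 0]
  [-4, -3]

Apply the min-plus product entry-by-entry:
  C[0][0] = min over k of (A[0][0] + B[0][0] = -2 + -4 = -6, A[0][1] + B[1][0] = 6 + -1 = 5) = -6 (attained at k = 0)
  C[0][1] = min over k of (A[0][0] + B[0][1] = -2 + 2 = 0, A[0][1] + B[1][1] = 6 + 0 = 6) = 0 (attained at k = 0)
  C[1][0] = min over k of (A[1][0] + B[0][0] = 6 + -4 = 2, A[1][1] + B[1][0] = -3 + -1 = -4) = -4 (attained at k = 1)
  C[1][1] = min over k of (A[1][0] + B[0][1] = 6 + 2 = 8, A[1][1] + B[1][1] = -3 + 0 = -3) = -3 (attained at k = 1)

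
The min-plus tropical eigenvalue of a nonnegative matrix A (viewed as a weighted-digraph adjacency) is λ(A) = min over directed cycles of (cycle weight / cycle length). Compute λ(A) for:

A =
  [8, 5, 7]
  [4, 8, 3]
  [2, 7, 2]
λ(A) = 2

Enumerate directed cycles and compute their means (weight / length). Sample:
  cycle 0 → 0: weight = 8, length = 1, mean = 8/1 ≈ 8.000
  cycle 1 → 1: weight = 8, length = 1, mean = 8/1 ≈ 8.000
  cycle 2 → 2: weight = 2, length = 1, mean = 2/1 ≈ 2.000
  cycle 0 → 1 → 0: weight = 9, length = 2, mean = 9/2 ≈ 4.500
  cycle 0 → 2 → 0: weight = 9, length = 2, mean = 9/2 ≈ 4.500
  cycle 1 → 0 → 1: weight = 9, length = 2, mean = 9/2 ≈ 4.500
Minimum mean = 2.000, attained e.g. along the cycle 2 → 2 with weight 2 and length 1. So λ(A) = 2/1 = 2.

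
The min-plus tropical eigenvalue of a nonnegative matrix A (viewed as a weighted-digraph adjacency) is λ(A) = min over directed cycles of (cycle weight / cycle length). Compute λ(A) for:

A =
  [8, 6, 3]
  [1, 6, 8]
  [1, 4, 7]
λ(A) = 2

Enumerate directed cycles and compute their means (weight / length). Sample:
  cycle 0 → 0: weight = 8, length = 1, mean = 8/1 ≈ 8.000
  cycle 1 → 1: weight = 6, length = 1, mean = 6/1 ≈ 6.000
  cycle 2 → 2: weight = 7, length = 1, mean = 7/1 ≈ 7.000
  cycle 0 → 1 → 0: weight = 7, length = 2, mean = 7/2 ≈ 3.500
  cycle 0 → 2 → 0: weight = 4, length = 2, mean = 4/2 ≈ 2.000
  cycle 1 → 0 → 1: weight = 7, length = 2, mean = 7/2 ≈ 3.500
Minimum mean = 2.000, attained e.g. along the cycle 0 → 2 → 0 with weight 4 and length 2. So λ(A) = 4/2 = 2.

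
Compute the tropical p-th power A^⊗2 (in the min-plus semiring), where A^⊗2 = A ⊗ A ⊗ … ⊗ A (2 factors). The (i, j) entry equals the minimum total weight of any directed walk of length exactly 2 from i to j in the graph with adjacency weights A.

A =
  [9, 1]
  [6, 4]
A^⊗2 =
  [7, 5]
  [10, 7]

Each entry (A^⊗2)_ij equals the minimum over all length-2 walks i = v_0 → v_1 → … → v_2 = j of Σ_t A[v_t][v_{t+1}]. For example, for (i, j) = (0, 1) we minimise over 2 possible intermediate vertex sequences; the minimum is 5, attained along the walk 0 → 1 → 1.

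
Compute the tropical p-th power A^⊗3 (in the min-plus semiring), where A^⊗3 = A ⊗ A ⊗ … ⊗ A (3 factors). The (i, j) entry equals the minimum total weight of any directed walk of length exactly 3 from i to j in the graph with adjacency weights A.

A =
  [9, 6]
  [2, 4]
A^⊗3 =
  [12, 14]
  [10, 12]

Each entry (A^⊗3)_ij equals the minimum over all length-3 walks i = v_0 → v_1 → … → v_3 = j of Σ_t A[v_t][v_{t+1}]. For example, for (i, j) = (0, 1) we minimise over 4 possible intermediate vertex sequences; the minimum is 14, attained along the walk 0 → 1 → 0 → 1.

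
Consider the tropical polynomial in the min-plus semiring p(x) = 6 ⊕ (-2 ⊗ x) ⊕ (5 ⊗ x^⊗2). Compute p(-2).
p(-2) = -4

A tropical monomial a ⊗ x^⊗i evaluates to a + i · x. Evaluating each term at x = -2:
  Term 0 contributes 6 + 0 · -2 = 6
  Term 1 contributes -2 + 1 · -2 = -4
  Term 2 contributes 5 + 2 · -2 = 1
p(-2) = ⊕ of these = min[6, -4, 1] = -4.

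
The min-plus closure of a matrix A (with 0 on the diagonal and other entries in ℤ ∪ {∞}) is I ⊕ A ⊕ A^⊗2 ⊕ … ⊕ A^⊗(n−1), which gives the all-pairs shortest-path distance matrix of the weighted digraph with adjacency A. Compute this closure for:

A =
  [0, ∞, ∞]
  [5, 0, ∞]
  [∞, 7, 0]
Closure =
  [0, ∞, ∞]
  [5, 0, ∞]
  [12, 7, 0]

This is the Floyd-Warshall all-pairs shortest-path computation. For each intermediate vertex k = 0, 1, …, 2, update dist[i][j] ← min(dist[i][j], dist[i][k] + dist[k][j]). The final matrix gives, for each (i, j), the minimum total weight of any directed path from i to j (possibly empty when i = j).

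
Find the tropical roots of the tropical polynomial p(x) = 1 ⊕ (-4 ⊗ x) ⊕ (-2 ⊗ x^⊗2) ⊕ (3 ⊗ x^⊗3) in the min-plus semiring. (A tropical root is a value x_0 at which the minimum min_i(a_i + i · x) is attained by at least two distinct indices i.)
Roots: {-5, -2, 5}

Each tropical root is a break point of the lower envelope of the lines y = a_i + i · x (there are 4 lines, with slopes 0, 1, ..., 3). Only the lines that attain the minimum somewhere contribute to roots; other lines are dominated. Here the surviving (envelope) indices are i = 3, i = 2, i = 1, i = 0.
Intersections between consecutive envelope lines give the roots: for adjacent envelope indices i < j the intersection is x = (a_i − a_j) / (j − i). Reading off the sorted break points: {-5, -2, 5}.
Verification: at each break x_0, at least two indices attain the minimum of min_i(a_i + i · x_0).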